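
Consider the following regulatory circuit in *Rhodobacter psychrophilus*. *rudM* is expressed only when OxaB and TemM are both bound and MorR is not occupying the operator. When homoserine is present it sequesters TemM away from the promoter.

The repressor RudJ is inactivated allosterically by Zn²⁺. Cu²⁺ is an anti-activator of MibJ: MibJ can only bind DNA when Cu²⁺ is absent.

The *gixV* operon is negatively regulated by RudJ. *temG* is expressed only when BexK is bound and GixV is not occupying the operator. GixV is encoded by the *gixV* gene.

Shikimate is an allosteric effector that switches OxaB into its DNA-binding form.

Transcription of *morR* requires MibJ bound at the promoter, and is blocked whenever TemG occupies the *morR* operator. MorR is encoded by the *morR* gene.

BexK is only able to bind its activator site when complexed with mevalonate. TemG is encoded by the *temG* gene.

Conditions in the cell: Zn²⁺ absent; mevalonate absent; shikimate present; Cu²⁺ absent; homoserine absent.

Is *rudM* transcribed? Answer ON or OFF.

OFF

Mevalonate is absent, so BexK is inactive.
Zn²⁺ is absent, so RudJ is active.
With repressor RudJ bound, *gixV* is not transcribed.
So GixV is not produced.
Required activator BexK is absent, so *temG* is not transcribed.
So TemG is not produced.
Cu²⁺ is absent, so MibJ is active.
No repressor is bound and MibJ is active, so *morR* is transcribed.
So MorR is produced and active.
Shikimate is present, so OxaB is active.
Homoserine is absent, so TemM is active.
With repressor MorR bound, *rudM* is not transcribed.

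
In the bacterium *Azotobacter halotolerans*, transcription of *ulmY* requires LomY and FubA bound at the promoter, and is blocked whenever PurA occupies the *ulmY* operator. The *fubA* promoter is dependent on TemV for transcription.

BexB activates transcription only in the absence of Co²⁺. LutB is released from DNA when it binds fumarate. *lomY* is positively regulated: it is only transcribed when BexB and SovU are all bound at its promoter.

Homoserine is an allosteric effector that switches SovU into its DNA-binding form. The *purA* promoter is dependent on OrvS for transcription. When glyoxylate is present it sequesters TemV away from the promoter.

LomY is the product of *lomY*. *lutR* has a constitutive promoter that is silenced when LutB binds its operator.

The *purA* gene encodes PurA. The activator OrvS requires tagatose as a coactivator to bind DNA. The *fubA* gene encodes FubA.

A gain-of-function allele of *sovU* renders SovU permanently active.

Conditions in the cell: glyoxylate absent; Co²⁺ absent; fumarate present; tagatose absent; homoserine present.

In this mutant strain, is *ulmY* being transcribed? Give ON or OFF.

ON

Co²⁺ is absent, so BexB is active.
SovU is constitutively active in this strain.
No repressor is bound and BexB and SovU are active, so *lomY* is transcribed.
So LomY is produced and active.
Tagatose is absent, so OrvS is inactive.
Required activator OrvS is absent, so *purA* is not transcribed.
So PurA is not produced.
Glyoxylate is absent, so TemV is active.
No repressor is bound and TemV is active, so *fubA* is transcribed.
So FubA is produced and active.
No repressor is bound and LomY and FubA are active, so *ulmY* is transcribed.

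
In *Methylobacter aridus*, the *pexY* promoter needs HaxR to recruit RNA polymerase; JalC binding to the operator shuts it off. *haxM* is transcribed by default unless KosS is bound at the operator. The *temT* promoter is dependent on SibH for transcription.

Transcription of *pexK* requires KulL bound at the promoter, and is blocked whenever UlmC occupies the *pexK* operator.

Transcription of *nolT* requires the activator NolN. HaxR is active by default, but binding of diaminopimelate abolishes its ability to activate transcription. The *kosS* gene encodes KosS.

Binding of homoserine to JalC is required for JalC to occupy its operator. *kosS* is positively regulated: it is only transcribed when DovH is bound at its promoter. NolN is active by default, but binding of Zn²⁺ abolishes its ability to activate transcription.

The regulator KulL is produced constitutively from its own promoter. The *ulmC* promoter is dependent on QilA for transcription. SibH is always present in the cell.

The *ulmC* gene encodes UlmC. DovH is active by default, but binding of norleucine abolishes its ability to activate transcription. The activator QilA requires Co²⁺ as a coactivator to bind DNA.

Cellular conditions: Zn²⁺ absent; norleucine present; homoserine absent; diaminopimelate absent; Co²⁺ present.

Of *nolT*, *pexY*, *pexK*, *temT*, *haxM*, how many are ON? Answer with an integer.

Zn²⁺ is absent, so NolN is active.
No repressor is bound and NolN is active, so *nolT* is transcribed.
→ *nolT* is ON.
Homoserine is absent, so JalC is inactive.
Diaminopimelate is absent, so HaxR is active.
No repressor is bound and HaxR is active, so *pexY* is transcribed.
→ *pexY* is ON.
KulL is produced constitutively and is active.
Co²⁺ is present, so QilA is active.
No repressor is bound and QilA is active, so *ulmC* is transcribed.
So UlmC is produced and active.
With repressor UlmC bound, *pexK* is not transcribed.
→ *pexK* is OFF.
SibH is produced constitutively and is active.
No repressor is bound and SibH is active, so *temT* is transcribed.
→ *temT* is ON.
Norleucine is present, so DovH is inactive.
Required activator DovH is absent, so *kosS* is not transcribed.
So KosS is not produced.
With no repressor bound, *haxM* is transcribed.
→ *haxM* is ON.
4 of the 5 genes are transcribed.

4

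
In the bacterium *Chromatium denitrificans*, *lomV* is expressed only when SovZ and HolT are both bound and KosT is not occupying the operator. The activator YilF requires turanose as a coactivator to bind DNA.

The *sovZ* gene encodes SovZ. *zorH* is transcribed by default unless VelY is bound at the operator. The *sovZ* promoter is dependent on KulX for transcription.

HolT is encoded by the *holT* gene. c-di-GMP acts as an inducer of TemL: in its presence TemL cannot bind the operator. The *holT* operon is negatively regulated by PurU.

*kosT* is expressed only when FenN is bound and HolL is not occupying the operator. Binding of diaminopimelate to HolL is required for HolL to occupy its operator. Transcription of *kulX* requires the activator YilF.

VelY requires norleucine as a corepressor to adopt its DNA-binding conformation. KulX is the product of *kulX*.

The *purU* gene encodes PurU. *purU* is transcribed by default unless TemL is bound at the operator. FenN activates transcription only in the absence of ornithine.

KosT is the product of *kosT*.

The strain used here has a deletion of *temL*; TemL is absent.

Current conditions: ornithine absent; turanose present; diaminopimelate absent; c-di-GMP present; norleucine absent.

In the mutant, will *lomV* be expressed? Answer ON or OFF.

Diaminopimelate is absent, so HolL is inactive.
Ornithine is absent, so FenN is active.
No repressor is bound and FenN is active, so *kosT* is transcribed.
So KosT is produced and active.
Turanose is present, so YilF is active.
No repressor is bound and YilF is active, so *kulX* is transcribed.
So KulX is produced and active.
No repressor is bound and KulX is active, so *sovZ* is transcribed.
So SovZ is produced and active.
TemL is non-functional in this strain, so it has no effect.
With no repressor bound, *purU* is transcribed.
So PurU is produced and active.
With repressor PurU bound, *holT* is not transcribed.
So HolT is not produced.
With repressor KosT bound, *lomV* is not transcribed.

OFF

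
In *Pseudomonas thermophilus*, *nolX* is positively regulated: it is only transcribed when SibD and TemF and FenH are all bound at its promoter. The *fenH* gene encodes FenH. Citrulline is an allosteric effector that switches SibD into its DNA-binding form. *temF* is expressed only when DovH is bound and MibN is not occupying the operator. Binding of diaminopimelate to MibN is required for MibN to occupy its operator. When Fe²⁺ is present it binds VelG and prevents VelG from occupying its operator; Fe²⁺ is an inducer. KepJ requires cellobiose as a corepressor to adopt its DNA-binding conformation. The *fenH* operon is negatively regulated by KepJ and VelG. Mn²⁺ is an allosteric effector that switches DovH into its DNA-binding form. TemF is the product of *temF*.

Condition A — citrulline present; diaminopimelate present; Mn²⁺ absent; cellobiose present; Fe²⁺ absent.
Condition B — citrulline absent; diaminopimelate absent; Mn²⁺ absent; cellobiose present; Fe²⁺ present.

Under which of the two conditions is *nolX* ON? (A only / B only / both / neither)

Condition A:
Citrulline is present, so SibD is active.
Diaminopimelate is present, so MibN is active.
Mn²⁺ is absent, so DovH is inactive.
With repressor MibN bound, *temF* is not transcribed.
So TemF is not produced.
Cellobiose is present, so KepJ is active.
Fe²⁺ is absent, so VelG is active.
With repressor KepJ bound, *fenH* is not transcribed.
So FenH is not produced.
Required activator TemF is absent, so *nolX* is not transcribed.
→ *nolX* is OFF in A.
Condition B:
Citrulline is absent, so SibD is inactive.
Diaminopimelate is absent, so MibN is inactive.
Mn²⁺ is absent, so DovH is inactive.
Required activator DovH is absent, so *temF* is not transcribed.
So TemF is not produced.
Cellobiose is present, so KepJ is active.
Fe²⁺ is present, so VelG is inactive.
With repressor KepJ bound, *fenH* is not transcribed.
So FenH is not produced.
Required activator SibD is absent, so *nolX* is not transcribed.
→ *nolX* is OFF in B.

neither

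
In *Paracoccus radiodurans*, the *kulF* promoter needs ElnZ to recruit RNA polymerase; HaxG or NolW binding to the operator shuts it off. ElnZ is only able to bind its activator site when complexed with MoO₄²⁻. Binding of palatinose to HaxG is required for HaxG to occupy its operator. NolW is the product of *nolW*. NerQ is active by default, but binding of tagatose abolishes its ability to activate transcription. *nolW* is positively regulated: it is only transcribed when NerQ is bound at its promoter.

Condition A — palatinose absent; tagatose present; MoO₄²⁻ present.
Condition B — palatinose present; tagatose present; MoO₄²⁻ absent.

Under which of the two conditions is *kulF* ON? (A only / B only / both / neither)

Condition A:
Palatinose is absent, so HaxG is inactive.
Tagatose is present, so NerQ is inactive.
Required activator NerQ is absent, so *nolW* is not transcribed.
So NolW is not produced.
MoO₄²⁻ is present, so ElnZ is active.
No repressor is bound and ElnZ is active, so *kulF* is transcribed.
→ *kulF* is ON in A.
Condition B:
Palatinose is present, so HaxG is active.
Tagatose is present, so NerQ is inactive.
Required activator NerQ is absent, so *nolW* is not transcribed.
So NolW is not produced.
MoO₄²⁻ is absent, so ElnZ is inactive.
With repressor HaxG bound, *kulF* is not transcribed.
→ *kulF* is OFF in B.

A only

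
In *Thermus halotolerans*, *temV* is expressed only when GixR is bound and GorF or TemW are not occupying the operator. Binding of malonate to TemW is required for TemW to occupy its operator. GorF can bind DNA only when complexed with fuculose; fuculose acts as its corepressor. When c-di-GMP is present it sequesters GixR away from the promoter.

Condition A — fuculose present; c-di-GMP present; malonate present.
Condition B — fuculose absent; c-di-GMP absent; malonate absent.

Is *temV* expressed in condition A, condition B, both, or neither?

Condition A:
Fuculose is present, so GorF is active.
c-di-GMP is present, so GixR is inactive.
Malonate is present, so TemW is active.
With repressor GorF bound, *temV* is not transcribed.
→ *temV* is OFF in A.
Condition B:
Fuculose is absent, so GorF is inactive.
c-di-GMP is absent, so GixR is active.
Malonate is absent, so TemW is inactive.
No repressor is bound and GixR is active, so *temV* is transcribed.
→ *temV* is ON in B.

B only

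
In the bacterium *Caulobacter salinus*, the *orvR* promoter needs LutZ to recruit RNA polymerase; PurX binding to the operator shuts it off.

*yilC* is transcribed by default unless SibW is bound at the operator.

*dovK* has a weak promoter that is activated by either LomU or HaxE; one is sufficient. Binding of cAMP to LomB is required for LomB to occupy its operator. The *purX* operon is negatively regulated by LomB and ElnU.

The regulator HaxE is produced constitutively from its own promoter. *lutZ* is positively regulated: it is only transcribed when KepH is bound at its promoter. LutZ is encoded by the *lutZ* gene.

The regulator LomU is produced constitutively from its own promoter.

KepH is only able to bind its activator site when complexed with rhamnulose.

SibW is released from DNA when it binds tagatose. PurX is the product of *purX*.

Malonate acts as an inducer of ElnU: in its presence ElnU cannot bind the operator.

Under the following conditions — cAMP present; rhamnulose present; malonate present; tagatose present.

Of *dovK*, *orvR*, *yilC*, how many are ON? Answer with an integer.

3

LomU is produced constitutively and is active.
HaxE is produced constitutively and is active.
Activator LomU is present, so *dovK* is transcribed.
→ *dovK* is ON.
cAMP is present, so LomB is active.
Malonate is present, so ElnU is inactive.
With repressor LomB bound, *purX* is not transcribed.
So PurX is not produced.
Rhamnulose is present, so KepH is active.
No repressor is bound and KepH is active, so *lutZ* is transcribed.
So LutZ is produced and active.
No repressor is bound and LutZ is active, so *orvR* is transcribed.
→ *orvR* is ON.
Tagatose is present, so SibW is inactive.
With no repressor bound, *yilC* is transcribed.
→ *yilC* is ON.
3 of the 3 genes are transcribed.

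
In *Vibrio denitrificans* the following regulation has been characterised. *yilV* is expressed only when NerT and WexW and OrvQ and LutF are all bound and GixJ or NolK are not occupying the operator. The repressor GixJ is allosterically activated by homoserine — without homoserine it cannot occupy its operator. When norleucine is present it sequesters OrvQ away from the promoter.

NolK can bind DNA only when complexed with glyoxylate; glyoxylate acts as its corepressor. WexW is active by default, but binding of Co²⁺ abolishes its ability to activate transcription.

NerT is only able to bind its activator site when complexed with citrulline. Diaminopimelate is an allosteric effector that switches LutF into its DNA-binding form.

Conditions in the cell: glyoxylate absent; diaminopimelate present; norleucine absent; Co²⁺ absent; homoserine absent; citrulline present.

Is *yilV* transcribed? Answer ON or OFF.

Homoserine is absent, so GixJ is inactive.
Citrulline is present, so NerT is active.
Glyoxylate is absent, so NolK is inactive.
Co²⁺ is absent, so WexW is active.
Norleucine is absent, so OrvQ is active.
Diaminopimelate is present, so LutF is active.
No repressor is bound and NerT and WexW and OrvQ and LutF are active, so *yilV* is transcribed.

ON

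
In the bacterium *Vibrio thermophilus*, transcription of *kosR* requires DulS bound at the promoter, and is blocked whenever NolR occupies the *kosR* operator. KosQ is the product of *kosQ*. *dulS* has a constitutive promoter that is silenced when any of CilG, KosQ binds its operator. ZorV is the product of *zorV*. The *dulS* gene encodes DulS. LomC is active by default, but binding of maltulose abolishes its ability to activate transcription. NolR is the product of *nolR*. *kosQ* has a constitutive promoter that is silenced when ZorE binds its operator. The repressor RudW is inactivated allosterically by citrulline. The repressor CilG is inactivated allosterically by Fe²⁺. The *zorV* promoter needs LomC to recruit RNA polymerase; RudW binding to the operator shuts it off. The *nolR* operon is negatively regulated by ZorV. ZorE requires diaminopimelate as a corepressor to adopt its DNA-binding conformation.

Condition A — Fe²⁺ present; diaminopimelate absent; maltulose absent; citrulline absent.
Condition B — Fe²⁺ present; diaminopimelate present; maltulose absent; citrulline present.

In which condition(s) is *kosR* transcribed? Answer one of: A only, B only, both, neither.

B only

Condition A:
Fe²⁺ is present, so CilG is inactive.
Diaminopimelate is absent, so ZorE is inactive.
With no repressor bound, *kosQ* is transcribed.
So KosQ is produced and active.
With repressor KosQ bound, *dulS* is not transcribed.
So DulS is not produced.
Maltulose is absent, so LomC is active.
Citrulline is absent, so RudW is active.
With repressor RudW bound, *zorV* is not transcribed.
So ZorV is not produced.
With no repressor bound, *nolR* is transcribed.
So NolR is produced and active.
With repressor NolR bound, *kosR* is not transcribed.
→ *kosR* is OFF in A.
Condition B:
Fe²⁺ is present, so CilG is inactive.
Diaminopimelate is present, so ZorE is active.
With repressor ZorE bound, *kosQ* is not transcribed.
So KosQ is not produced.
With no repressor bound, *dulS* is transcribed.
So DulS is produced and active.
Maltulose is absent, so LomC is active.
Citrulline is present, so RudW is inactive.
No repressor is bound and LomC is active, so *zorV* is transcribed.
So ZorV is produced and active.
With repressor ZorV bound, *nolR* is not transcribed.
So NolR is not produced.
No repressor is bound and DulS is active, so *kosR* is transcribed.
→ *kosR* is ON in B.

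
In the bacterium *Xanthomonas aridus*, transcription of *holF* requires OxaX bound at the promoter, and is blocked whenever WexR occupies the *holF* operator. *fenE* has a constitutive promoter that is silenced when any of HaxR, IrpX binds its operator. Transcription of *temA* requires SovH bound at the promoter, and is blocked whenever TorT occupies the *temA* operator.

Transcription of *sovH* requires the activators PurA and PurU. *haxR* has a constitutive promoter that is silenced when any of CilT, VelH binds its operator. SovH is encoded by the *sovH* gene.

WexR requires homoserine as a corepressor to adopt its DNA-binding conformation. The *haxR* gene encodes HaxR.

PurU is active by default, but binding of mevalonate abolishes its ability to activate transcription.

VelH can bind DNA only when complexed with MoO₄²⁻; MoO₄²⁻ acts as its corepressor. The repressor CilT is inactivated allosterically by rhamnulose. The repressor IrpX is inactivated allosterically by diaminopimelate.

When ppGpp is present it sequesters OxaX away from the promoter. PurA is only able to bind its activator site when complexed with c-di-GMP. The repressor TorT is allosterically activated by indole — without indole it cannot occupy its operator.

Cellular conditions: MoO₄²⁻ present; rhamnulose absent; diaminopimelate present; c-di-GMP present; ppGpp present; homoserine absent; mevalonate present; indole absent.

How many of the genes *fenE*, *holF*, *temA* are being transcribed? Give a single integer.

Rhamnulose is absent, so CilT is active.
MoO₄²⁻ is present, so VelH is active.
With repressor CilT bound, *haxR* is not transcribed.
So HaxR is not produced.
Diaminopimelate is present, so IrpX is inactive.
With no repressor bound, *fenE* is transcribed.
→ *fenE* is ON.
Homoserine is absent, so WexR is inactive.
ppGpp is present, so OxaX is inactive.
Required activator OxaX is absent, so *holF* is not transcribed.
→ *holF* is OFF.
c-di-GMP is present, so PurA is active.
Mevalonate is present, so PurU is inactive.
Required activator PurU is absent, so *sovH* is not transcribed.
So SovH is not produced.
Indole is absent, so TorT is inactive.
Required activator SovH is absent, so *temA* is not transcribed.
→ *temA* is OFF.
1 of the 3 genes is transcribed.

1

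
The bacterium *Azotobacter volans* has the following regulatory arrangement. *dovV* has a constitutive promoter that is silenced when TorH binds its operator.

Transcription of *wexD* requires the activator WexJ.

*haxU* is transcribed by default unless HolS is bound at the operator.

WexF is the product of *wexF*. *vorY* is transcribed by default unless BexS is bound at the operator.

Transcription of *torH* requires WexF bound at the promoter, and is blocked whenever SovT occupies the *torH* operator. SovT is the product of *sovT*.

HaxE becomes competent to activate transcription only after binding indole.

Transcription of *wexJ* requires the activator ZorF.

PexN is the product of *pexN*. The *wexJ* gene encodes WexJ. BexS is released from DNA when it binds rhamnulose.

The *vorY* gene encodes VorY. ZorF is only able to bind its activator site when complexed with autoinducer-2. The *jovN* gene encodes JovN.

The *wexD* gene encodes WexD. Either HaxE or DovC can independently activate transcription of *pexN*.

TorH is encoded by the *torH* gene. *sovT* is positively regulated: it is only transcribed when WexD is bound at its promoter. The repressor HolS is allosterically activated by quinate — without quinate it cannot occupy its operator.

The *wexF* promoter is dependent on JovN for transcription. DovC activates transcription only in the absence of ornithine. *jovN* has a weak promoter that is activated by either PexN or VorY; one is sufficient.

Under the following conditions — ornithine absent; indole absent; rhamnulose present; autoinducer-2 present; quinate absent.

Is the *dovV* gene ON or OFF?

Indole is absent, so HaxE is inactive.
Ornithine is absent, so DovC is active.
Activator DovC is present, so *pexN* is transcribed.
So PexN is produced and active.
Rhamnulose is present, so BexS is inactive.
With no repressor bound, *vorY* is transcribed.
So VorY is produced and active.
Activator PexN is present, so *jovN* is transcribed.
So JovN is produced and active.
No repressor is bound and JovN is active, so *wexF* is transcribed.
So WexF is produced and active.
Autoinducer-2 is present, so ZorF is active.
No repressor is bound and ZorF is active, so *wexJ* is transcribed.
So WexJ is produced and active.
No repressor is bound and WexJ is active, so *wexD* is transcribed.
So WexD is produced and active.
No repressor is bound and WexD is active, so *sovT* is transcribed.
So SovT is produced and active.
With repressor SovT bound, *torH* is not transcribed.
So TorH is not produced.
With no repressor bound, *dovV* is transcribed.

ON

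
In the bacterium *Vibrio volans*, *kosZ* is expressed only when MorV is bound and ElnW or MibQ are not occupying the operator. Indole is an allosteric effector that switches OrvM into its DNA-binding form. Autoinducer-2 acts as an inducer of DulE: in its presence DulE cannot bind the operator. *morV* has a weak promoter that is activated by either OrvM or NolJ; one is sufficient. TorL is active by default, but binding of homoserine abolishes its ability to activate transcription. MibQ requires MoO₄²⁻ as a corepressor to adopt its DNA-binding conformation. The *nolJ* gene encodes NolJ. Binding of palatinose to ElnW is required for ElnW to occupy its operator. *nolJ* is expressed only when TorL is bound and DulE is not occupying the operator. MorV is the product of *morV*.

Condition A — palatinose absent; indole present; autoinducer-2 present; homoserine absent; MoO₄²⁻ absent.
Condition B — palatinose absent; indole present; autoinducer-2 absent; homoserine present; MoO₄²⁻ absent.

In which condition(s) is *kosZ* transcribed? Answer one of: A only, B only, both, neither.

both

Condition A:
Palatinose is absent, so ElnW is inactive.
Indole is present, so OrvM is active.
Autoinducer-2 is present, so DulE is inactive.
Homoserine is absent, so TorL is active.
No repressor is bound and TorL is active, so *nolJ* is transcribed.
So NolJ is produced and active.
Activator OrvM is present, so *morV* is transcribed.
So MorV is produced and active.
MoO₄²⁻ is absent, so MibQ is inactive.
No repressor is bound and MorV is active, so *kosZ* is transcribed.
→ *kosZ* is ON in A.
Condition B:
Palatinose is absent, so ElnW is inactive.
Indole is present, so OrvM is active.
Autoinducer-2 is absent, so DulE is active.
Homoserine is present, so TorL is inactive.
With repressor DulE bound, *nolJ* is not transcribed.
So NolJ is not produced.
Activator OrvM is present, so *morV* is transcribed.
So MorV is produced and active.
MoO₄²⁻ is absent, so MibQ is inactive.
No repressor is bound and MorV is active, so *kosZ* is transcribed.
→ *kosZ* is ON in B.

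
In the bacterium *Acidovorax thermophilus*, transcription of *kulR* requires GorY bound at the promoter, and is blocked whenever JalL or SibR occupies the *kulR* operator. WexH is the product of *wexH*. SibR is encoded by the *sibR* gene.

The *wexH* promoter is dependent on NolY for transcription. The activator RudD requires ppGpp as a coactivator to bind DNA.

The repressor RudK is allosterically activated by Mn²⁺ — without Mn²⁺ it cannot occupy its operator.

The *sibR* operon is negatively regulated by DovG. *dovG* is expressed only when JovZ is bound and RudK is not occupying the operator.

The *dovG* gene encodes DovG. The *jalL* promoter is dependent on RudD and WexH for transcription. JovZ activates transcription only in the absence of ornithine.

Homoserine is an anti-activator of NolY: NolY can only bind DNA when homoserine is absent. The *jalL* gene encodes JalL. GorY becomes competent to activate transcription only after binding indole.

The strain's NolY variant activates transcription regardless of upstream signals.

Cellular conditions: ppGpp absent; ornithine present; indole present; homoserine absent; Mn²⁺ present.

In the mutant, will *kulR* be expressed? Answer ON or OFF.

OFF

ppGpp is absent, so RudD is inactive.
NolY is constitutively active in this strain.
No repressor is bound and NolY is active, so *wexH* is transcribed.
So WexH is produced and active.
Required activator RudD is absent, so *jalL* is not transcribed.
So JalL is not produced.
Indole is present, so GorY is active.
Mn²⁺ is present, so RudK is active.
Ornithine is present, so JovZ is inactive.
With repressor RudK bound, *dovG* is not transcribed.
So DovG is not produced.
With no repressor bound, *sibR* is transcribed.
So SibR is produced and active.
With repressor SibR bound, *kulR* is not transcribed.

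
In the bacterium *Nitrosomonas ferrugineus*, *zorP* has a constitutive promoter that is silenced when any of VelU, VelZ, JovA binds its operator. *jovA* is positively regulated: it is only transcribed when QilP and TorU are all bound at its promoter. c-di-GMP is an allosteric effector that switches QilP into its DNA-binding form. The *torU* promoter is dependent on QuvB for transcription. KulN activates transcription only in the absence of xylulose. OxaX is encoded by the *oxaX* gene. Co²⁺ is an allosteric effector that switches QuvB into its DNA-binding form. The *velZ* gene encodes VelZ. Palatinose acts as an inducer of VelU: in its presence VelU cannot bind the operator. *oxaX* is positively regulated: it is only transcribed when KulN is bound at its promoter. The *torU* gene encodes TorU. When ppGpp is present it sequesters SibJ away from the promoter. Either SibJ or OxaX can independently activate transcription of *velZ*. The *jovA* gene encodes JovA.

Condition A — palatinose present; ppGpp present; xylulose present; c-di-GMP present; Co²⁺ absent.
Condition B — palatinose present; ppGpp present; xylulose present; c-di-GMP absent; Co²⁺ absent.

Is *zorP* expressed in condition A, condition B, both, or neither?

both

Condition A:
Palatinose is present, so VelU is inactive.
ppGpp is present, so SibJ is inactive.
Xylulose is present, so KulN is inactive.
Required activator KulN is absent, so *oxaX* is not transcribed.
So OxaX is not produced.
No activator is available at the *velZ* promoter, so *velZ* is not transcribed.
So VelZ is not produced.
c-di-GMP is present, so QilP is active.
Co²⁺ is absent, so QuvB is inactive.
Required activator QuvB is absent, so *torU* is not transcribed.
So TorU is not produced.
Required activator TorU is absent, so *jovA* is not transcribed.
So JovA is not produced.
With no repressor bound, *zorP* is transcribed.
→ *zorP* is ON in A.
Condition B:
Palatinose is present, so VelU is inactive.
ppGpp is present, so SibJ is inactive.
Xylulose is present, so KulN is inactive.
Required activator KulN is absent, so *oxaX* is not transcribed.
So OxaX is not produced.
No activator is available at the *velZ* promoter, so *velZ* is not transcribed.
So VelZ is not produced.
c-di-GMP is absent, so QilP is inactive.
Co²⁺ is absent, so QuvB is inactive.
Required activator QuvB is absent, so *torU* is not transcribed.
So TorU is not produced.
Required activator QilP is absent, so *jovA* is not transcribed.
So JovA is not produced.
With no repressor bound, *zorP* is transcribed.
→ *zorP* is ON in B.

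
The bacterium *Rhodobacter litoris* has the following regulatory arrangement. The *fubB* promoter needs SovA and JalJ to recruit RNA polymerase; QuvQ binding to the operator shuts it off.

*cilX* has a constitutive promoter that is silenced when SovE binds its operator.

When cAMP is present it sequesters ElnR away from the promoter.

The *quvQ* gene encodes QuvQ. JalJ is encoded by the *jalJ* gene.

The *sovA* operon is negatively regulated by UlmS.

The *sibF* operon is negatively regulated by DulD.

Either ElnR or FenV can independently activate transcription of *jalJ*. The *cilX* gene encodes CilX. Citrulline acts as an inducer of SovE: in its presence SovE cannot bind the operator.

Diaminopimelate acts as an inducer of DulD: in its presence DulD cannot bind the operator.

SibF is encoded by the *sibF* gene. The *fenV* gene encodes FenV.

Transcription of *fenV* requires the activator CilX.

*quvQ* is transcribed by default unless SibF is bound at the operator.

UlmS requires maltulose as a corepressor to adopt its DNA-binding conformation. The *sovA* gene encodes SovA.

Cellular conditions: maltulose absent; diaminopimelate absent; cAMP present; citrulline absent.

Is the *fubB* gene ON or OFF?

OFF

Maltulose is absent, so UlmS is inactive.
With no repressor bound, *sovA* is transcribed.
So SovA is produced and active.
cAMP is present, so ElnR is inactive.
Citrulline is absent, so SovE is active.
With repressor SovE bound, *cilX* is not transcribed.
So CilX is not produced.
Required activator CilX is absent, so *fenV* is not transcribed.
So FenV is not produced.
No activator is available at the *jalJ* promoter, so *jalJ* is not transcribed.
So JalJ is not produced.
Diaminopimelate is absent, so DulD is active.
With repressor DulD bound, *sibF* is not transcribed.
So SibF is not produced.
With no repressor bound, *quvQ* is transcribed.
So QuvQ is produced and active.
With repressor QuvQ bound, *fubB* is not transcribed.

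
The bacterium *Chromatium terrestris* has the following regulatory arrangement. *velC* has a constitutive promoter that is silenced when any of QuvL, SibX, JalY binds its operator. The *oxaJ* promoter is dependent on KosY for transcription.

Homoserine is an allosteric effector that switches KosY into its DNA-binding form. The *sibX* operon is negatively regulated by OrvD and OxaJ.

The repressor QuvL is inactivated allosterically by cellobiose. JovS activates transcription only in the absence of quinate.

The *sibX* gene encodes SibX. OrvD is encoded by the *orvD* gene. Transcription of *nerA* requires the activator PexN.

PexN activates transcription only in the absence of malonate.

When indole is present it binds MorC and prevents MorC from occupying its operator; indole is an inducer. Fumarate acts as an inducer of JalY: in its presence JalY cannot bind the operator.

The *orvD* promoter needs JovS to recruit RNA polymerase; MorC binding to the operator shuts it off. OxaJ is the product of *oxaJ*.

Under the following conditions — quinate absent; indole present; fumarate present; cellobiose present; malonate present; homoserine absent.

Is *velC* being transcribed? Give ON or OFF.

ON

Cellobiose is present, so QuvL is inactive.
Indole is present, so MorC is inactive.
Quinate is absent, so JovS is active.
No repressor is bound and JovS is active, so *orvD* is transcribed.
So OrvD is produced and active.
Homoserine is absent, so KosY is inactive.
Required activator KosY is absent, so *oxaJ* is not transcribed.
So OxaJ is not produced.
With repressor OrvD bound, *sibX* is not transcribed.
So SibX is not produced.
Fumarate is present, so JalY is inactive.
With no repressor bound, *velC* is transcribed.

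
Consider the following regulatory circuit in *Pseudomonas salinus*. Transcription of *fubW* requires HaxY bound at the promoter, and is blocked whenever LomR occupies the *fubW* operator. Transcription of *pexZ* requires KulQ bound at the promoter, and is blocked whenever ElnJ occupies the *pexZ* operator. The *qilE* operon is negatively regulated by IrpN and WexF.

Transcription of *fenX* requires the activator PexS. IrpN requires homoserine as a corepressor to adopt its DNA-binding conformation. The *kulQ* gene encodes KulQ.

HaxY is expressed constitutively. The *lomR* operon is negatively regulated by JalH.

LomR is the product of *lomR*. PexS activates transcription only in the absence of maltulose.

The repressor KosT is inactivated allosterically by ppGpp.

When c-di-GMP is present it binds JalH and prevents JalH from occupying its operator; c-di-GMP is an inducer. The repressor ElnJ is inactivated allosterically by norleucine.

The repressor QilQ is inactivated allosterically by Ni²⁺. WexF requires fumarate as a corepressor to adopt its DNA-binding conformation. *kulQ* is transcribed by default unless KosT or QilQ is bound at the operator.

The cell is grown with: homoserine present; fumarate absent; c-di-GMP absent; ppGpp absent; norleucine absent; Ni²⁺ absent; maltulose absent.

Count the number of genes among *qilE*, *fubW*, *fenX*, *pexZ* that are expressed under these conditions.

Homoserine is present, so IrpN is active.
Fumarate is absent, so WexF is inactive.
With repressor IrpN bound, *qilE* is not transcribed.
→ *qilE* is OFF.
c-di-GMP is absent, so JalH is active.
With repressor JalH bound, *lomR* is not transcribed.
So LomR is not produced.
HaxY is produced constitutively and is active.
No repressor is bound and HaxY is active, so *fubW* is transcribed.
→ *fubW* is ON.
Maltulose is absent, so PexS is active.
No repressor is bound and PexS is active, so *fenX* is transcribed.
→ *fenX* is ON.
ppGpp is absent, so KosT is active.
Ni²⁺ is absent, so QilQ is active.
With repressor KosT bound, *kulQ* is not transcribed.
So KulQ is not produced.
Norleucine is absent, so ElnJ is active.
With repressor ElnJ bound, *pexZ* is not transcribed.
→ *pexZ* is OFF.
2 of the 4 genes are transcribed.

2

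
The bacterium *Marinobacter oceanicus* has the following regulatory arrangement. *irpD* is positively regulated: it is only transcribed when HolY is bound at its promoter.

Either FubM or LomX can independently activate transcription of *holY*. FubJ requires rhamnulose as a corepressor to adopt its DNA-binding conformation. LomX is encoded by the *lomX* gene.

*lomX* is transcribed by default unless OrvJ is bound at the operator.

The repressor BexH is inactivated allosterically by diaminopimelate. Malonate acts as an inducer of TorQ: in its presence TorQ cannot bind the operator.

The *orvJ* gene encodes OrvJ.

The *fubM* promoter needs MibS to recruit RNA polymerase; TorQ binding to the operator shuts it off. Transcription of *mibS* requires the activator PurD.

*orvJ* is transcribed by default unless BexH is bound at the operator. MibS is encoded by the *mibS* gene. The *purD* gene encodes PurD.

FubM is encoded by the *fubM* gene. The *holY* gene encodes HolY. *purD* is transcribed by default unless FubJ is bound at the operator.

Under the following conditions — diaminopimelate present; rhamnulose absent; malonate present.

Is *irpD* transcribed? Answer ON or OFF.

Rhamnulose is absent, so FubJ is inactive.
With no repressor bound, *purD* is transcribed.
So PurD is produced and active.
No repressor is bound and PurD is active, so *mibS* is transcribed.
So MibS is produced and active.
Malonate is present, so TorQ is inactive.
No repressor is bound and MibS is active, so *fubM* is transcribed.
So FubM is produced and active.
Diaminopimelate is present, so BexH is inactive.
With no repressor bound, *orvJ* is transcribed.
So OrvJ is produced and active.
With repressor OrvJ bound, *lomX* is not transcribed.
So LomX is not produced.
Activator FubM is present, so *holY* is transcribed.
So HolY is produced and active.
No repressor is bound and HolY is active, so *irpD* is transcribed.

ON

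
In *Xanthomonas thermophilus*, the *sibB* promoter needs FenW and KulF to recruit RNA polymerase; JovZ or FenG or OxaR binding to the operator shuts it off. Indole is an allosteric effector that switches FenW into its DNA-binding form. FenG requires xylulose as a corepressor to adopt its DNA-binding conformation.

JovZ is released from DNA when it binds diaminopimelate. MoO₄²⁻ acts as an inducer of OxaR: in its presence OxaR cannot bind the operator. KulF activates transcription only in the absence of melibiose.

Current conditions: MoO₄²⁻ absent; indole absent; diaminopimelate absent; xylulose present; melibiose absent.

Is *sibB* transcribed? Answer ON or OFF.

Diaminopimelate is absent, so JovZ is active.
Xylulose is present, so FenG is active.
Indole is absent, so FenW is inactive.
Melibiose is absent, so KulF is active.
MoO₄²⁻ is absent, so OxaR is active.
With repressor JovZ bound, *sibB* is not transcribed.

OFF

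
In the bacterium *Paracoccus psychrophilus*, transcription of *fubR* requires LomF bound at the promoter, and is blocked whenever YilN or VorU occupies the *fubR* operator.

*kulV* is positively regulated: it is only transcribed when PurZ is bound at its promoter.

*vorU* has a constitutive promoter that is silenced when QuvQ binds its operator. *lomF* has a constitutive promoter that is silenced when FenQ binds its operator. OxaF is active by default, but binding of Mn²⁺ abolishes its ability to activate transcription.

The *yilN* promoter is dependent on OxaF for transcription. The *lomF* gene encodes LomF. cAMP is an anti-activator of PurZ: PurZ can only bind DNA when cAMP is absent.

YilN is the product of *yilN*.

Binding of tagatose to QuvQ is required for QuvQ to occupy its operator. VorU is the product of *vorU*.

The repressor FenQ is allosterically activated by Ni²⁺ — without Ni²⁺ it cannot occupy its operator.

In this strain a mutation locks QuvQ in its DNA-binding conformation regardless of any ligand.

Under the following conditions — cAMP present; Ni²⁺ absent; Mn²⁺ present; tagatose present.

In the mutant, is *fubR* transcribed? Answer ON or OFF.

ON

Mn²⁺ is present, so OxaF is inactive.
Required activator OxaF is absent, so *yilN* is not transcribed.
So YilN is not produced.
Ni²⁺ is absent, so FenQ is inactive.
With no repressor bound, *lomF* is transcribed.
So LomF is produced and active.
QuvQ is constitutively active in this strain.
With repressor QuvQ bound, *vorU* is not transcribed.
So VorU is not produced.
No repressor is bound and LomF is active, so *fubR* is transcribed.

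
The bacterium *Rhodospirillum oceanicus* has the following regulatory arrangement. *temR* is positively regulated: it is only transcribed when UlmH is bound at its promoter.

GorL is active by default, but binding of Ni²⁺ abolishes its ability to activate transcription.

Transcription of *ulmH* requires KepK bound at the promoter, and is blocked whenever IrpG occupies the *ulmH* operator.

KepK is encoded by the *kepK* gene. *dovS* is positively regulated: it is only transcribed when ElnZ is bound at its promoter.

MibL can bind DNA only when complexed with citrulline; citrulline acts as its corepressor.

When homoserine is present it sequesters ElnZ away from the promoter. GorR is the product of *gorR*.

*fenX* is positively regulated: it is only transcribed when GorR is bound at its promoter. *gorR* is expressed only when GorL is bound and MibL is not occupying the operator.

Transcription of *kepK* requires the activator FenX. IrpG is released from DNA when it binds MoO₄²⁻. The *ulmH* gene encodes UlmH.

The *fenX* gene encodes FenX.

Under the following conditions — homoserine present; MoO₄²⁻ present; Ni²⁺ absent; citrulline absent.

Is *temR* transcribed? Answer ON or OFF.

ON

Citrulline is absent, so MibL is inactive.
Ni²⁺ is absent, so GorL is active.
No repressor is bound and GorL is active, so *gorR* is transcribed.
So GorR is produced and active.
No repressor is bound and GorR is active, so *fenX* is transcribed.
So FenX is produced and active.
No repressor is bound and FenX is active, so *kepK* is transcribed.
So KepK is produced and active.
MoO₄²⁻ is present, so IrpG is inactive.
No repressor is bound and KepK is active, so *ulmH* is transcribed.
So UlmH is produced and active.
No repressor is bound and UlmH is active, so *temR* is transcribed.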